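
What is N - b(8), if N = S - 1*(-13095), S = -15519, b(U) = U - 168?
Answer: -2264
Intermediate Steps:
b(U) = -168 + U
N = -2424 (N = -15519 - 1*(-13095) = -15519 + 13095 = -2424)
N - b(8) = -2424 - (-168 + 8) = -2424 - 1*(-160) = -2424 + 160 = -2264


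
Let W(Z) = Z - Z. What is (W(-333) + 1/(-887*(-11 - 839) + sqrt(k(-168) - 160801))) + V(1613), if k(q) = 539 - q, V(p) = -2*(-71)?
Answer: 40359294521149/284220381297 - I*sqrt(160094)/568440762594 ≈ 142.0 - 7.0389e-10*I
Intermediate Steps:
V(p) = 142
W(Z) = 0
(W(-333) + 1/(-887*(-11 - 839) + sqrt(k(-168) - 160801))) + V(1613) = (0 + 1/(-887*(-11 - 839) + sqrt((539 - 1*(-168)) - 160801))) + 142 = (0 + 1/(-887*(-850) + sqrt((539 + 168) - 160801))) + 142 = (0 + 1/(753950 + sqrt(707 - 160801))) + 142 = (0 + 1/(753950 + sqrt(-160094))) + 142 = (0 + 1/(753950 + I*sqrt(160094))) + 142 = 1/(753950 + I*sqrt(160094)) + 142 = 142 + 1/(753950 + I*sqrt(160094))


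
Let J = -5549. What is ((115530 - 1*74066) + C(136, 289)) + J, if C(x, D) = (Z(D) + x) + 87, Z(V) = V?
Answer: 36427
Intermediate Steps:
C(x, D) = 87 + D + x (C(x, D) = (D + x) + 87 = 87 + D + x)
((115530 - 1*74066) + C(136, 289)) + J = ((115530 - 1*74066) + (87 + 289 + 136)) - 5549 = ((115530 - 74066) + 512) - 5549 = (41464 + 512) - 5549 = 41976 - 5549 = 36427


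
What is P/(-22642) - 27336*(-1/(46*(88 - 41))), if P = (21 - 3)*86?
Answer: 153898734/12238001 ≈ 12.575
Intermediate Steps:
P = 1548 (P = 18*86 = 1548)
P/(-22642) - 27336*(-1/(46*(88 - 41))) = 1548/(-22642) - 27336*(-1/(46*(88 - 41))) = 1548*(-1/22642) - 27336/(47*(-46)) = -774/11321 - 27336/(-2162) = -774/11321 - 27336*(-1/2162) = -774/11321 + 13668/1081 = 153898734/12238001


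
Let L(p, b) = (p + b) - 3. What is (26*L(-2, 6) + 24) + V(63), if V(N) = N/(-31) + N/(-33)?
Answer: 15706/341 ≈ 46.059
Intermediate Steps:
L(p, b) = -3 + b + p (L(p, b) = (b + p) - 3 = -3 + b + p)
V(N) = -64*N/1023 (V(N) = N*(-1/31) + N*(-1/33) = -N/31 - N/33 = -64*N/1023)
(26*L(-2, 6) + 24) + V(63) = (26*(-3 + 6 - 2) + 24) - 64/1023*63 = (26*1 + 24) - 1344/341 = (26 + 24) - 1344/341 = 50 - 1344/341 = 15706/341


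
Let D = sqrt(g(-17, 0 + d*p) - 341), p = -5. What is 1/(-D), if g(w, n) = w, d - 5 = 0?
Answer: I*sqrt(358)/358 ≈ 0.052852*I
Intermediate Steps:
d = 5 (d = 5 + 0 = 5)
D = I*sqrt(358) (D = sqrt(-17 - 341) = sqrt(-358) = I*sqrt(358) ≈ 18.921*I)
1/(-D) = 1/(-I*sqrt(358)) = I*sqrt(358)/358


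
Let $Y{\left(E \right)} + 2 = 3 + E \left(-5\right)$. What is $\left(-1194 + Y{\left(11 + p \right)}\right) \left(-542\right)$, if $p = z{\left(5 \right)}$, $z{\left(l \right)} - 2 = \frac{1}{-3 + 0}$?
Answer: $\frac{2042798}{3} \approx 6.8093 \cdot 10^{5}$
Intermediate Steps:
$z{\left(l \right)} = \frac{5}{3}$ ($z{\left(l \right)} = 2 + \frac{1}{-3 + 0} = 2 + \frac{1}{-3} = 2 - \frac{1}{3} = \frac{5}{3}$)
$p = \frac{5}{3} \approx 1.6667$
$Y{\left(E \right)} = 1 - 5 E$ ($Y{\left(E \right)} = -2 + \left(3 + E \left(-5\right)\right) = -2 - \left(-3 + 5 E\right) = 1 - 5 E$)
$\left(-1194 + Y{\left(11 + p \right)}\right) \left(-542\right) = \left(-1194 + \left(1 - 5 \left(11 + \frac{5}{3}\right)\right)\right) \left(-542\right) = \left(-1194 + \left(1 - \frac{190}{3}\right)\right) \left(-542\right) = \left(-1194 - \frac{187}{3}\right) \left(-542\right) = \left(- \frac{3769}{3}\right) \left(-542\right) = \frac{2042798}{3}$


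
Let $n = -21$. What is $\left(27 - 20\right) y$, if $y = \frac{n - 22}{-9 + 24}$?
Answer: $- \frac{301}{15} \approx -20.067$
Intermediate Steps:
$y = - \frac{43}{15}$ ($y = \frac{-21 - 22}{-9 + 24} = - \frac{43}{15} \approx -2.8667$)
$\left(27 - 20\right) y = \left(27 - 20\right) \left(- \frac{43}{15}\right) = 7 \left(- \frac{43}{15}\right) = - \frac{301}{15}$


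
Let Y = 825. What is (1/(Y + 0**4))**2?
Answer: 1/680625 ≈ 1.4692e-6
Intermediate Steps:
(1/(Y + 0**4))**2 = (1/(825 + 0**4))**2 = (1/(825 + 0))**2 = (1/825)**2 = 1/680625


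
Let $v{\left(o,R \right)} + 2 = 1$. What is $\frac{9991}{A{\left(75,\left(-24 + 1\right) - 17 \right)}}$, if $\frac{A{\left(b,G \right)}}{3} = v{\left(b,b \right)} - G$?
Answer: $\frac{9991}{117} \approx 85.393$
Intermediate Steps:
$v{\left(o,R \right)} = -1$ ($v{\left(o,R \right)} = -2 + 1 = -1$)
$A{\left(b,G \right)} = -3 - 3 G$ ($A{\left(b,G \right)} = 3 \left(-1 - G\right) = -3 - 3 G$)
$\frac{9991}{A{\left(75,\left(-24 + 1\right) - 17 \right)}} = \frac{9991}{-3 - 3 \left(\left(-24 + 1\right) - 17\right)} = \frac{9991}{-3 - 3 \left(-23 - 17\right)} = \frac{9991}{-3 - -120} = \frac{9991}{-3 + 120} = \frac{9991}{117}$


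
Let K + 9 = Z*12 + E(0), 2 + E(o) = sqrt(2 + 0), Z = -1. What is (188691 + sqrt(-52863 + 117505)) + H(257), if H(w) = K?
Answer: 188668 + sqrt(2) + sqrt(64642) ≈ 1.8892e+5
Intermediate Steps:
E(o) = -2 + sqrt(2) (E(o) = -2 + sqrt(2 + 0) = -2 + sqrt(2))
K = -23 + sqrt(2) (K = -9 + (-1*12 + (-2 + sqrt(2))) = -9 + (-12 + (-2 + sqrt(2))) = -9 + (-14 + sqrt(2)) = -23 + sqrt(2) ≈ -21.586)
H(w) = -23 + sqrt(2)
(188691 + sqrt(-52863 + 117505)) + H(257) = (188691 + sqrt(-52863 + 117505)) + (-23 + sqrt(2)) = (188691 + sqrt(64642)) + (-23 + sqrt(2)) = 188668 + sqrt(2) + sqrt(64642)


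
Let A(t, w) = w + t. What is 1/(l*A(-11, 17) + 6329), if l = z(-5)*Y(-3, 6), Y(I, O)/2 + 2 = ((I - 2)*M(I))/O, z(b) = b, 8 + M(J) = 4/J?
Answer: 3/17947 ≈ 0.00016716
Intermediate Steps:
M(J) = -8 + 4/J
A(t, w) = t + w
Y(I, O) = -4 + 2*(-8 + 4/I)*(-2 + I)/O (Y(I, O) = -4 + 2*(((I - 2)*(-8 + 4/I))/O) = -4 + 2*(((-2 + I)*(-8 + 4/I))/O) = -4 + 2*(((-8 + 4/I)*(-2 + I))/O) = -4 + 2*((-8 + 4/I)*(-2 + I)/O) = -4 + 2*(-8 + 4/I)*(-2 + I)/O)
l = -520/9 (l = -5*(-4 + 40/6 - 16*(-3)/6 - 16/(-3*6)) = -5*(-4 + 40*(⅙) - 16*(-3)*⅙ - 16*(-⅓)*⅙) = -5*(-4 + 20/3 + 8 + 8/9) = -5*104/9 = -520/9 ≈ -57.778)
1/(l*A(-11, 17) + 6329) = 1/(-520*(-11 + 17)/9 + 6329) = 1/(-520/9*6 + 6329) = 1/(-1040/3 + 6329) = 1/(17947/3) = 3/17947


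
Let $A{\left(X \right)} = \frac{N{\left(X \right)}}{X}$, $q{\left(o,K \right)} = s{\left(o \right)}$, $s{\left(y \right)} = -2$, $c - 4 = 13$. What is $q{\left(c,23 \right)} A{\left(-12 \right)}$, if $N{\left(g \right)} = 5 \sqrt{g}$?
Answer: $\frac{5 i \sqrt{3}}{3} \approx 2.8868 i$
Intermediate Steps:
$c = 17$ ($c = 4 + 13 = 17$)
$q{\left(o,K \right)} = -2$
$A{\left(X \right)} = \frac{5}{\sqrt{X}}$ ($A{\left(X \right)} = \frac{5 \sqrt{X}}{X} = \frac{5}{\sqrt{X}}$)
$q{\left(c,23 \right)} A{\left(-12 \right)} = - 2 \frac{5}{2 i \sqrt{3}} = - 2 \cdot 5 \left(- \frac{i \sqrt{3}}{6}\right) = - 2 \left(- \frac{5 i \sqrt{3}}{6}\right) = \frac{5 i \sqrt{3}}{3}$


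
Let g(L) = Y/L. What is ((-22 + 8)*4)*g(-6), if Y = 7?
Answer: 196/3 ≈ 65.333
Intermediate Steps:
g(L) = 7/L
((-22 + 8)*4)*g(-6) = ((-22 + 8)*4)*(7/(-6)) = (-14*4)*(7*(-1/6)) = -56*(-7/6) = 196/3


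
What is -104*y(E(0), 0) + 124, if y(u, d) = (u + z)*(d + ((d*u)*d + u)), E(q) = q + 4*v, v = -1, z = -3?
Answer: -2788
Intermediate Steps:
E(q) = -4 + q (E(q) = q + 4*(-1) = q - 4 = -4 + q)
y(u, d) = (-3 + u)*(d + u + u*d²) (y(u, d) = (u - 3)*(d + ((d*u)*d + u)) = (-3 + u)*(d + (u*d² + u)) = (-3 + u)*(d + (u + u*d²)) = (-3 + u)*(d + u + u*d²))
-104*y(E(0), 0) + 124 = -104*((-4 + 0)² - 3*0 - 3*(-4 + 0) + 0*(-4 + 0) + 0²*(-4 + 0)² - 3*(-4 + 0)*0²) + 124 = -104*((-4)² + 0 - 3*(-4) + 0*(-4) + 0*(-4)² - 3*(-4)*0) + 124 = -104*(16 + 0 + 12 + 0 + 0*16 + 0) + 124 = -104*(16 + 0 + 12 + 0 + 0 + 0) + 124 = -104*28 + 124 = -2912 + 124 = -2788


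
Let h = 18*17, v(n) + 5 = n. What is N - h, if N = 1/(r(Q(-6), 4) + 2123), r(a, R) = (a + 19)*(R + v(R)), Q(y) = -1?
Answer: -666161/2177 ≈ -306.00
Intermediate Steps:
v(n) = -5 + n
h = 306
r(a, R) = (-5 + 2*R)*(19 + a) (r(a, R) = (a + 19)*(R + (-5 + R)) = (19 + a)*(-5 + 2*R) = (-5 + 2*R)*(19 + a))
N = 1/2177 (N = 1/((-95 + 38*4 + 4*(-1) - (-5 + 4)) + 2123) = 1/((-95 + 152 - 4 - 1*(-1)) + 2123) = 1/((-95 + 152 - 4 + 1) + 2123) = 1/(54 + 2123) = 1/2177 ≈ 0.00045935)
N - h = 1/2177 - 1*306 = 1/2177 - 306 = -666161/2177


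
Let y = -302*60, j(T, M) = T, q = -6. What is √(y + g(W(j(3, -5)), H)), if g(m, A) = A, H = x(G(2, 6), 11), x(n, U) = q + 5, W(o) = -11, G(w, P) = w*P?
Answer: I*√18121 ≈ 134.61*I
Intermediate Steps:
G(w, P) = P*w
x(n, U) = -1 (x(n, U) = -6 + 5 = -1)
H = -1
y = -18120
√(y + g(W(j(3, -5)), H)) = √(-18120 - 1) = √(-18121) = I*√18121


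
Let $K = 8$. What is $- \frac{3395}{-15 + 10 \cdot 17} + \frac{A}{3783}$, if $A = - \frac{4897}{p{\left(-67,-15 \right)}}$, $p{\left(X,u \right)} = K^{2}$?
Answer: $- \frac{164545855}{7505472} \approx -21.923$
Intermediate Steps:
$p{\left(X,u \right)} = 64$ ($p{\left(X,u \right)} = 8^{2} = 64$)
$A = - \frac{4897}{64} \approx -76.516$
$- \frac{3395}{-15 + 10 \cdot 17} + \frac{A}{3783} = - \frac{3395}{-15 + 10 \cdot 17} - \frac{4897}{64 \cdot 3783} = - \frac{3395}{-15 + 170} - \frac{4897}{242112} = - \frac{3395}{155} - \frac{4897}{242112} = \left(-3395\right) \frac{1}{155} - \frac{4897}{242112} = - \frac{679}{31} - \frac{4897}{242112} = - \frac{164545855}{7505472}$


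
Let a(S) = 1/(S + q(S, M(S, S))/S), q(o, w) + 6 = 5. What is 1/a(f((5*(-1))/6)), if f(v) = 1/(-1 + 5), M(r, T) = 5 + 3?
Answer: -15/4 ≈ -3.7500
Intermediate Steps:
M(r, T) = 8
q(o, w) = -1 (q(o, w) = -6 + 5 = -1)
f(v) = ¼ (f(v) = 1/4 = ¼)
a(S) = 1/(S - 1/S)
1/a(f((5*(-1))/6)) = 1/(1/(4*(-1 + (¼)²))) = 1/(1/(4*(-1 + 1/16))) = 1/(1/(4*(-15/16))) = 1/((¼)*(-16/15)) = 1/(-4/15) = -15/4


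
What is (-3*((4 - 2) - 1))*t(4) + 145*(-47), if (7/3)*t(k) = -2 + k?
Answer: -47723/7 ≈ -6817.6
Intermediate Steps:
t(k) = -6/7 + 3*k/7 (t(k) = 3*(-2 + k)/7 = -6/7 + 3*k/7)
(-3*((4 - 2) - 1))*t(4) + 145*(-47) = (-3*((4 - 2) - 1))*(-6/7 + (3/7)*4) + 145*(-47) = (-3*(2 - 1))*(-6/7 + 12/7) - 6815 = -3*1*(6/7) - 6815 = -3*6/7 - 6815 = -18/7 - 6815 = -47723/7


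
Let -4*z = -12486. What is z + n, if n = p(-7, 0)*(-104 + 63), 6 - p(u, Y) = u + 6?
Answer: 5669/2 ≈ 2834.5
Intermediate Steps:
z = 6243/2 (z = -¼*(-12486) = 6243/2 ≈ 3121.5)
p(u, Y) = -u (p(u, Y) = 6 - (u + 6) = 6 - (6 + u) = 6 + (-6 - u) = -u)
n = -287 (n = (-1*(-7))*(-104 + 63) = 7*(-41) = -287)
z + n = 6243/2 - 287 = 5669/2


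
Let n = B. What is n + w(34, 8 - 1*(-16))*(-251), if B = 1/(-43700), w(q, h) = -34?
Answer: 372935799/43700 ≈ 8534.0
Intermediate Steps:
B = -1/43700 ≈ -2.2883e-5
n = -1/43700 ≈ -2.2883e-5
n + w(34, 8 - 1*(-16))*(-251) = -1/43700 - 34*(-251) = -1/43700 + 8534 = 372935799/43700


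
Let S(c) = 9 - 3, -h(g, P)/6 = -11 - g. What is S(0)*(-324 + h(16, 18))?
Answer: -972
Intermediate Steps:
h(g, P) = 66 + 6*g (h(g, P) = -6*(-11 - g) = 66 + 6*g)
S(c) = 6
S(0)*(-324 + h(16, 18)) = 6*(-324 + (66 + 6*16)) = 6*(-324 + (66 + 96)) = 6*(-324 + 162) = 6*(-162) = -972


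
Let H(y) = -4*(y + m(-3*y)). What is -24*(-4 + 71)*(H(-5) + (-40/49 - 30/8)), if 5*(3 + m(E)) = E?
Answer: -1216050/49 ≈ -24817.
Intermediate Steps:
m(E) = -3 + E/5
H(y) = 12 - 8*y/5 (H(y) = -4*(y + (-3 + (-3*y)/5)) = -4*(y + (-3 - 3*y/5)) = -4*(-3 + 2*y/5) = 12 - 8*y/5)
-24*(-4 + 71)*(H(-5) + (-40/49 - 30/8)) = -24*(-4 + 71)*((12 - 8/5*(-5)) + (-40/49 - 30/8)) = -1608*((12 + 8) + (-40*1/49 - 30*⅛)) = -1608*(20 + (-40/49 - 15/4)) = -1608*(20 - 895/196) = -1608*3025/196 = -24*202675/196 = -1216050/49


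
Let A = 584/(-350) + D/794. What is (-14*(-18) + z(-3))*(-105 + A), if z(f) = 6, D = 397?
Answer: -4793511/175 ≈ -27392.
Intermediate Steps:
A = -409/350 (A = 584/(-350) + 397/794 = 584*(-1/350) + 397*(1/794) = -292/175 + ½ = -409/350 ≈ -1.1686)
(-14*(-18) + z(-3))*(-105 + A) = (-14*(-18) + 6)*(-105 - 409/350) = (252 + 6)*(-37159/350) = 258*(-37159/350) = -4793511/175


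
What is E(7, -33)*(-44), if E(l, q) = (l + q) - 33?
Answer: 2596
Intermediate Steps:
E(l, q) = -33 + l + q
E(7, -33)*(-44) = (-33 + 7 - 33)*(-44) = -59*(-44) = 2596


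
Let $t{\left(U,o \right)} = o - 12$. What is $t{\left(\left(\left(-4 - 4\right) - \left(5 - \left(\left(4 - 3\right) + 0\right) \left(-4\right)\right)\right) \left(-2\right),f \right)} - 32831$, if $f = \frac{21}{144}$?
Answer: $- \frac{1576457}{48} \approx -32843.0$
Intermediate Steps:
$f = \frac{7}{48}$ ($f = 21 \cdot \frac{1}{144} = \frac{7}{48} \approx 0.14583$)
$t{\left(U,o \right)} = -12 + o$ ($t{\left(U,o \right)} = o - 12 = -12 + o$)
$t{\left(\left(\left(-4 - 4\right) - \left(5 - \left(\left(4 - 3\right) + 0\right) \left(-4\right)\right)\right) \left(-2\right),f \right)} - 32831 = \left(-12 + \frac{7}{48}\right) - 32831 = - \frac{569}{48} - 32831 = - \frac{1576457}{48}$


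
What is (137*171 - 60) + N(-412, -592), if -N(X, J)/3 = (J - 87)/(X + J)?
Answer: 23458431/1004 ≈ 23365.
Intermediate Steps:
N(X, J) = -3*(-87 + J)/(J + X) (N(X, J) = -3*(J - 87)/(X + J) = -3*(-87 + J)/(J + X))
(137*171 - 60) + N(-412, -592) = (137*171 - 60) + 3*(87 - 1*(-592))/(-592 - 412) = (23427 - 60) + 3*(87 + 592)/(-1004) = 23367 + 3*(-1/1004)*679 = 23367 - 2037/1004 = 23458431/1004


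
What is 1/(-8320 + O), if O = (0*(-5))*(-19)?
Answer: -1/8320 ≈ -0.00012019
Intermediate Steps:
O = 0 (O = 0*(-19) = 0)
1/(-8320 + O) = 1/(-8320 + 0) = 1/(-8320) = -1/8320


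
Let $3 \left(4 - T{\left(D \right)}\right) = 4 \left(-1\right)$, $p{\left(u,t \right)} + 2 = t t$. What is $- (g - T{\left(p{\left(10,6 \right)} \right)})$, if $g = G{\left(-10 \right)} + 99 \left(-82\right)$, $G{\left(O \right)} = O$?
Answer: $\frac{24400}{3} \approx 8133.3$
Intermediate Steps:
$p{\left(u,t \right)} = -2 + t^{2}$ ($p{\left(u,t \right)} = -2 + t t = -2 + t^{2}$)
$g = -8128$ ($g = -10 + 99 \left(-82\right) = -10 - 8118 = -8128$)
$T{\left(D \right)} = \frac{16}{3}$ ($T{\left(D \right)} = 4 - \frac{4 \left(-1\right)}{3} = 4 - - \frac{4}{3} = 4 + \frac{4}{3} = \frac{16}{3}$)
$- (g - T{\left(p{\left(10,6 \right)} \right)}) = - (-8128 - \frac{16}{3}) = \left(-1\right) \left(- \frac{24400}{3}\right) = \frac{24400}{3}$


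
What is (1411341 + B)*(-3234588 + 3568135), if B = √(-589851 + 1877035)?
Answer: 470748556527 + 1334188*√80449 ≈ 4.7113e+11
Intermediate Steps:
B = 4*√80449 (B = √1287184 = 4*√80449 ≈ 1134.5)
(1411341 + B)*(-3234588 + 3568135) = (1411341 + 4*√80449)*(-3234588 + 3568135) = (1411341 + 4*√80449)*333547 = 470748556527 + 1334188*√80449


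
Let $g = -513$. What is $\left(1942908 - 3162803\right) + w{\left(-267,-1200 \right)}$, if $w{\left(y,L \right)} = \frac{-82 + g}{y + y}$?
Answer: $- \frac{651423335}{534} \approx -1.2199 \cdot 10^{6}$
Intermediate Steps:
$w{\left(y,L \right)} = - \frac{595}{2 y}$ ($w{\left(y,L \right)} = \frac{-82 - 513}{y + y} = - \frac{595}{2 y}$)
$\left(1942908 - 3162803\right) + w{\left(-267,-1200 \right)} = \left(1942908 - 3162803\right) - \frac{595}{2 \left(-267\right)} = -1219895 - - \frac{595}{534} = -1219895 + \frac{595}{534} = - \frac{651423335}{534}$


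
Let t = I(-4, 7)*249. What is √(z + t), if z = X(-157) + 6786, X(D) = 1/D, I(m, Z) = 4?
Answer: √191818361/157 ≈ 88.216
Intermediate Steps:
z = 1065401/157 (z = 1/(-157) + 6786 = -1/157 + 6786 = 1065401/157 ≈ 6786.0)
t = 996 (t = 4*249 = 996)
√(z + t) = √(1065401/157 + 996) = √(1221773/157) = √191818361/157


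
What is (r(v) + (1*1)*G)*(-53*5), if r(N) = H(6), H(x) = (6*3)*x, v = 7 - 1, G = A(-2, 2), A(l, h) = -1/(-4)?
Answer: -114745/4 ≈ -28686.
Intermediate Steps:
A(l, h) = 1/4 (A(l, h) = -1*(-1/4) = 1/4)
G = 1/4 ≈ 0.25000
v = 6
H(x) = 18*x
r(N) = 108 (r(N) = 18*6 = 108)
(r(v) + (1*1)*G)*(-53*5) = (108 + (1*1)*(1/4))*(-53*5) = (108 + 1*(1/4))*(-265) = (108 + 1/4)*(-265) = (433/4)*(-265) = -114745/4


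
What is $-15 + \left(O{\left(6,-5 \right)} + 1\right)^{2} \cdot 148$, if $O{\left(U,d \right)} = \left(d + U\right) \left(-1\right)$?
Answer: $-15$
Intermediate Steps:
$O{\left(U,d \right)} = - U - d$ ($O{\left(U,d \right)} = \left(U + d\right) \left(-1\right) = - U - d$)
$-15 + \left(O{\left(6,-5 \right)} + 1\right)^{2} \cdot 148 = -15 + \left(\left(\left(-1\right) 6 - -5\right) + 1\right)^{2} \cdot 148 = -15 + \left(\left(-6 + 5\right) + 1\right)^{2} \cdot 148 = -15 + \left(-1 + 1\right)^{2} \cdot 148 = -15 + 0^{2} \cdot 148 = -15 + 0 \cdot 148 = -15 + 0 = -15$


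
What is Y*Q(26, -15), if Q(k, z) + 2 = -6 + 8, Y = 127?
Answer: 0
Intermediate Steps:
Q(k, z) = 0 (Q(k, z) = -2 + (-6 + 8) = -2 + 2 = 0)
Y*Q(26, -15) = 127*0 = 0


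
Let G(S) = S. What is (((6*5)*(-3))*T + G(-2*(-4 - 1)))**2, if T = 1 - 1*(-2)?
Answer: 67600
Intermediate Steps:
T = 3 (T = 1 + 2 = 3)
(((6*5)*(-3))*T + G(-2*(-4 - 1)))**2 = (((6*5)*(-3))*3 - 2*(-4 - 1))**2 = ((30*(-3))*3 - 2*(-5))**2 = (-90*3 + 10)**2 = (-270 + 10)**2 = (-260)**2 = 67600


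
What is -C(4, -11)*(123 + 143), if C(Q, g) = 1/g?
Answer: 266/11 ≈ 24.182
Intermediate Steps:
-C(4, -11)*(123 + 143) = -(123 + 143)/(-11) = -(-1)*266/11 = -1*(-266/11) = 266/11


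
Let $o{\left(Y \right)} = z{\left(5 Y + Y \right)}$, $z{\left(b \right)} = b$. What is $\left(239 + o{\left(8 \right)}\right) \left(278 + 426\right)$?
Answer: $202048$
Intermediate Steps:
$o{\left(Y \right)} = 6 Y$ ($o{\left(Y \right)} = 5 Y + Y = 6 Y$)
$\left(239 + o{\left(8 \right)}\right) \left(278 + 426\right) = \left(239 + 6 \cdot 8\right) \left(278 + 426\right) = \left(239 + 48\right) 704 = 287 \cdot 704 = 202048$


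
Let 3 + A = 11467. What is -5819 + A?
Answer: 5645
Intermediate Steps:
A = 11464 (A = -3 + 11467 = 11464)
-5819 + A = -5819 + 11464 = 5645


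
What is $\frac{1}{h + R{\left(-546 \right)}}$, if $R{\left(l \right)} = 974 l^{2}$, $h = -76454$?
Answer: $\frac{1}{290288530} \approx 3.4448 \cdot 10^{-9}$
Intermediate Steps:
$\frac{1}{h + R{\left(-546 \right)}} = \frac{1}{-76454 + 974 \left(-546\right)^{2}} = \frac{1}{-76454 + 974 \cdot 298116} = \frac{1}{-76454 + 290364984} = \frac{1}{290288530}$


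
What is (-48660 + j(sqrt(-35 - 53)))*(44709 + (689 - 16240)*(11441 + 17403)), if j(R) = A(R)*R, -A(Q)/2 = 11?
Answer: 21824415581100 + 19734366740*I*sqrt(22) ≈ 2.1824e+13 + 9.2562e+10*I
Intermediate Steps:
A(Q) = -22 (A(Q) = -2*11 = -22)
j(R) = -22*R
(-48660 + j(sqrt(-35 - 53)))*(44709 + (689 - 16240)*(11441 + 17403)) = (-48660 - 22*sqrt(-35 - 53))*(44709 + (689 - 16240)*(11441 + 17403)) = (-48660 - 44*I*sqrt(22))*(44709 - 15551*28844) = (-48660 - 44*I*sqrt(22))*(44709 - 448553044) = (-48660 - 44*I*sqrt(22))*(-448508335) = 21824415581100 + 19734366740*I*sqrt(22)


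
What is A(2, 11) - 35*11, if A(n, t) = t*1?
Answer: -374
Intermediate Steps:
A(n, t) = t
A(2, 11) - 35*11 = 11 - 35*11 = 11 - 385 = -374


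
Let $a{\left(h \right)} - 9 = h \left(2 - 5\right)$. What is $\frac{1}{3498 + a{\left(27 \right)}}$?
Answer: $\frac{1}{3426} \approx 0.00029189$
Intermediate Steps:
$a{\left(h \right)} = 9 - 3 h$ ($a{\left(h \right)} = 9 + h \left(2 - 5\right) = 9 + h \left(-3\right) = 9 - 3 h$)
$\frac{1}{3498 + a{\left(27 \right)}} = \frac{1}{3498 + \left(9 - 81\right)} = \frac{1}{3498 - 72} = \frac{1}{3426}$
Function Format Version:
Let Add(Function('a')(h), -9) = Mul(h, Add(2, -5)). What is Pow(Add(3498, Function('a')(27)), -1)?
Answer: Rational(1, 3426) ≈ 0.00029189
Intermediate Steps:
Function('a')(h) = Add(9, Mul(-3, h)) (Function('a')(h) = Add(9, Mul(h, Add(2, -5))) = Add(9, Mul(h, -3)) = Add(9, Mul(-3, h)))
Pow(Add(3498, Function('a')(27)), -1) = Pow(Add(3498, Add(9, Mul(-3, 27))), -1) = Pow(Add(3498, Add(9, -81)), -1) = Pow(Add(3498, -72), -1) = Pow(3426, -1) = Rational(1, 3426)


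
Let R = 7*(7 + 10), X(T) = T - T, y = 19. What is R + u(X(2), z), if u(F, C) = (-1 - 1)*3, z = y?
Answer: 113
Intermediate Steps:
X(T) = 0
z = 19
R = 119 (R = 7*17 = 119)
u(F, C) = -6 (u(F, C) = -2*3 = -6)
R + u(X(2), z) = 119 - 6 = 113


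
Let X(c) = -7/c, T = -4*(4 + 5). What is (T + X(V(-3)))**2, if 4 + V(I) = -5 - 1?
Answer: 124609/100 ≈ 1246.1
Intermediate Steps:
V(I) = -10 (V(I) = -4 + (-5 - 1) = -4 - 6 = -10)
T = -36 (T = -4*9 = -36)
(T + X(V(-3)))**2 = (-36 - 7/(-10))**2 = (-36 - 7*(-1/10))**2 = (-36 + 7/10)**2 = (-353/10)**2 = 124609/100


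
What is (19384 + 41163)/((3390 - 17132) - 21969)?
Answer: -60547/35711 ≈ -1.6955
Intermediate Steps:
(19384 + 41163)/((3390 - 17132) - 21969) = 60547/(-13742 - 21969) = 60547/(-35711) = 60547*(-1/35711) = -60547/35711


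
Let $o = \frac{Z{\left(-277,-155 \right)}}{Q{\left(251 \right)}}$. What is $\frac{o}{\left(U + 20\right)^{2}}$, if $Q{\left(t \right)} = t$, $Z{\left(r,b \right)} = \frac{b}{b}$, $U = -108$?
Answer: $\frac{1}{1943744} \approx 5.1447 \cdot 10^{-7}$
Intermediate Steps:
$Z{\left(r,b \right)} = 1$
$o = \frac{1}{251}$ ($o = 1 \cdot \frac{1}{251} = \frac{1}{251} \approx 0.0039841$)
$\frac{o}{\left(U + 20\right)^{2}} = \frac{1}{251 \left(-108 + 20\right)^{2}} = \frac{1}{251 \left(-88\right)^{2}} = \frac{1}{251 \cdot 7744} = \frac{1}{251} \cdot \frac{1}{7744} = \frac{1}{1943744}$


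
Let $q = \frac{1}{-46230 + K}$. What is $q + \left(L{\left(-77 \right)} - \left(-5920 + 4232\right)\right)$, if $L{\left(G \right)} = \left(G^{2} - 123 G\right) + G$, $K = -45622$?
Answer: $\frac{1562494371}{91852} \approx 17011.0$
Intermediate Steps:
$L{\left(G \right)} = G^{2} - 122 G$
$q = - \frac{1}{91852}$ ($q = \frac{1}{-46230 - 45622} = \frac{1}{-91852} = - \frac{1}{91852} \approx -1.0887 \cdot 10^{-5}$)
$q + \left(L{\left(-77 \right)} - \left(-5920 + 4232\right)\right) = - \frac{1}{91852} - \left(-1688 + 77 \left(-122 - 77\right)\right) = - \frac{1}{91852} - -17011 = - \frac{1}{91852} + \left(15323 + 1688\right) = - \frac{1}{91852} + 17011 = \frac{1562494371}{91852}$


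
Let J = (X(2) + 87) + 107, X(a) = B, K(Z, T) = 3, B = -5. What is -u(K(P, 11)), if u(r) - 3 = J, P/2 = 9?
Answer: -192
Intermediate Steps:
P = 18 (P = 2*9 = 18)
X(a) = -5
J = 189 (J = (-5 + 87) + 107 = 82 + 107 = 189)
u(r) = 192 (u(r) = 3 + 189 = 192)
-u(K(P, 11)) = -1*192 = -192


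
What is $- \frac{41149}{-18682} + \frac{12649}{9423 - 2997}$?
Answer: $\frac{17883289}{4287519} \approx 4.171$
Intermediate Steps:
$- \frac{41149}{-18682} + \frac{12649}{9423 - 2997} = \left(-41149\right) \left(- \frac{1}{18682}\right) + \frac{12649}{6426} = \frac{41149}{18682} + 12649 \cdot \frac{1}{6426} = \frac{41149}{18682} + \frac{1807}{918} = \frac{17883289}{4287519}$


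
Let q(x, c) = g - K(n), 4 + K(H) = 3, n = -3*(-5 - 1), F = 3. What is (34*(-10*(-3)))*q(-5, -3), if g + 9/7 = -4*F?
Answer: -87720/7 ≈ -12531.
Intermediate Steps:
n = 18 (n = -3*(-6) = 18)
K(H) = -1 (K(H) = -4 + 3 = -1)
g = -93/7 (g = -9/7 - 4*3 = -9/7 - 12 = -93/7 ≈ -13.286)
q(x, c) = -86/7 (q(x, c) = -93/7 - 1*(-1) = -93/7 + 1 = -86/7)
(34*(-10*(-3)))*q(-5, -3) = (34*(-10*(-3)))*(-86/7) = (34*30)*(-86/7) = 1020*(-86/7) = -87720/7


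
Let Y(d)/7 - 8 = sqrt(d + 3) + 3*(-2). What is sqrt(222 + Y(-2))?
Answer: 9*sqrt(3) ≈ 15.588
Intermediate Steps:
Y(d) = 14 + 7*sqrt(3 + d) (Y(d) = 56 + 7*(sqrt(d + 3) + 3*(-2)) = 56 + 7*(sqrt(3 + d) - 6) = 56 + 7*(-6 + sqrt(3 + d)) = 56 + (-42 + 7*sqrt(3 + d)) = 14 + 7*sqrt(3 + d))
sqrt(222 + Y(-2)) = sqrt(222 + (14 + 7*sqrt(3 - 2))) = sqrt(222 + (14 + 7*sqrt(1))) = sqrt(222 + (14 + 7*1)) = sqrt(222 + (14 + 7)) = sqrt(222 + 21) = sqrt(243) = 9*sqrt(3)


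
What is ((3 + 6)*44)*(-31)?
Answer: -12276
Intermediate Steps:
((3 + 6)*44)*(-31) = (9*44)*(-31) = 396*(-31) = -12276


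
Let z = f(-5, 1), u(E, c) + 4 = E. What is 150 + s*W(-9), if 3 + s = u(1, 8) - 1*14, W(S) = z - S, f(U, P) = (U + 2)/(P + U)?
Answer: -45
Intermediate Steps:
u(E, c) = -4 + E
f(U, P) = (2 + U)/(P + U)
z = ¾ (z = (2 - 5)/(1 - 5) = -3/(-4) = -¼*(-3) = ¾ ≈ 0.75000)
W(S) = ¾ - S
s = -20 (s = -3 + ((-4 + 1) - 1*14) = -3 + (-3 - 14) = -3 - 17 = -20)
150 + s*W(-9) = 150 - 20*(¾ - 1*(-9)) = 150 - 20*(¾ + 9) = 150 - 20*39/4 = 150 - 195 = -45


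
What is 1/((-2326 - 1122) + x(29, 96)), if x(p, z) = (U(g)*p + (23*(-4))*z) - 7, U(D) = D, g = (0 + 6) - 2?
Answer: -1/12171 ≈ -8.2163e-5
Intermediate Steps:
g = 4 (g = 6 - 2 = 4)
x(p, z) = -7 - 92*z + 4*p (x(p, z) = (4*p + (23*(-4))*z) - 7 = (4*p - 92*z) - 7 = (-92*z + 4*p) - 7 = -7 - 92*z + 4*p)
1/((-2326 - 1122) + x(29, 96)) = 1/((-2326 - 1122) + (-7 - 92*96 + 4*29)) = 1/(-3448 + (-7 - 8832 + 116)) = 1/(-3448 - 8723) = 1/(-12171) = -1/12171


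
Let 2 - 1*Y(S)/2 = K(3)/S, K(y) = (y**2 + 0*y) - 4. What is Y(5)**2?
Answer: 4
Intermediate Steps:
K(y) = -4 + y**2 (K(y) = (y**2 + 0) - 4 = y**2 - 4 = -4 + y**2)
Y(S) = 4 - 10/S (Y(S) = 4 - 2*(-4 + 3**2)/S = 4 - 2*(-4 + 9)/S = 4 - 10/S)
Y(5)**2 = (4 - 10/5)**2 = (4 - 10*1/5)**2 = (4 - 2)**2 = 2**2 = 4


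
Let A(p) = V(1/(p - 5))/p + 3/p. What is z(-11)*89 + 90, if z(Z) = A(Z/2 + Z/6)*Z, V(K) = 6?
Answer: 2583/2 ≈ 1291.5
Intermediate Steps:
A(p) = 9/p (A(p) = 6/p + 3/p = 9/p)
z(Z) = 27/2 (z(Z) = (9/(Z/2 + Z/6))*Z = (9/((2*Z/3)))*Z = (9*(3/(2*Z)))*Z = (27/(2*Z))*Z = 27/2)
z(-11)*89 + 90 = (27/2)*89 + 90 = 2403/2 + 90 = 2583/2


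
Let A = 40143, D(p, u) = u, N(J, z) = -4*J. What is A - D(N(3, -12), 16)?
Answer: 40127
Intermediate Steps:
A - D(N(3, -12), 16) = 40143 - 1*16 = 40143 - 16 = 40127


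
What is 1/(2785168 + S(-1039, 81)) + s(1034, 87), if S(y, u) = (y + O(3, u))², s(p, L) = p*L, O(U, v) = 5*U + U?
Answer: 344324050423/3827609 ≈ 89958.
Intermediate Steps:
O(U, v) = 6*U
s(p, L) = L*p
S(y, u) = (18 + y)² (S(y, u) = (y + 6*3)² = (y + 18)² = (18 + y)²)
1/(2785168 + S(-1039, 81)) + s(1034, 87) = 1/(2785168 + (18 - 1039)²) + 87*1034 = 1/(2785168 + (-1021)²) + 89958 = 1/(2785168 + 1042441) + 89958 = 1/3827609 + 89958 = 344324050423/3827609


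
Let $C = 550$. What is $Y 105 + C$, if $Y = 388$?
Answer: $41290$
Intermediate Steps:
$Y 105 + C = 388 \cdot 105 + 550 = 40740 + 550 = 41290$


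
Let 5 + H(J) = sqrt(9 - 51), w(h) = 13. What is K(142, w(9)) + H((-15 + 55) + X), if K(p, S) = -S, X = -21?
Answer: -18 + I*sqrt(42) ≈ -18.0 + 6.4807*I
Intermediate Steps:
H(J) = -5 + I*sqrt(42) (H(J) = -5 + sqrt(9 - 51) = -5 + sqrt(-42) = -5 + I*sqrt(42))
K(142, w(9)) + H((-15 + 55) + X) = -1*13 + (-5 + I*sqrt(42)) = -13 + (-5 + I*sqrt(42)) = -18 + I*sqrt(42)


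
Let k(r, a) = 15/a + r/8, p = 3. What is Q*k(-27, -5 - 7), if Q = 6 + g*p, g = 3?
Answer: -555/8 ≈ -69.375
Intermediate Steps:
Q = 15 (Q = 6 + 3*3 = 6 + 9 = 15)
k(r, a) = 15/a + r/8 (k(r, a) = 15/a + r*(⅛) = 15/a + r/8)
Q*k(-27, -5 - 7) = 15*(15/(-5 - 7) + (⅛)*(-27)) = 15*(15/(-12) - 27/8) = 15*(15*(-1/12) - 27/8) = 15*(-5/4 - 27/8) = 15*(-37/8) = -555/8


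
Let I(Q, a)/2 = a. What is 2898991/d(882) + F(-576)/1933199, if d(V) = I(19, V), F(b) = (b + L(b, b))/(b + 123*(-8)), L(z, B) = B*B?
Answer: 72856239660077/44332119468 ≈ 1643.4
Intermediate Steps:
L(z, B) = B**2
F(b) = (b + b**2)/(-984 + b) (F(b) = (b + b**2)/(b + 123*(-8)) = (b + b**2)/(b - 984) = (b + b**2)/(-984 + b))
I(Q, a) = 2*a
d(V) = 2*V
2898991/d(882) + F(-576)/1933199 = 2898991/((2*882)) - 576*(1 - 576)/(-984 - 576)/1933199 = 2898991/1764 - 576*(-575)/(-1560)*(1/1933199) = 2898991*(1/1764) - 576*(-1/1560)*(-575)*(1/1933199) = 2898991/1764 - 2760/13*1/1933199 = 2898991/1764 - 2760/25131587 = 72856239660077/44332119468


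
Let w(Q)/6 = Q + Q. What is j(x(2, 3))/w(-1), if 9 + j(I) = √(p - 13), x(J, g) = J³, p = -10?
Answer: ¾ - I*√23/12 ≈ 0.75 - 0.39965*I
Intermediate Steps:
j(I) = -9 + I*√23 (j(I) = -9 + √(-10 - 13) = -9 + √(-23) = -9 + I*√23)
w(Q) = 12*Q (w(Q) = 6*(Q + Q) = 6*(2*Q) = 12*Q)
j(x(2, 3))/w(-1) = (-9 + I*√23)/((12*(-1))) = (-9 + I*√23)/(-12) = (-9 + I*√23)*(-1/12) = ¾ - I*√23/12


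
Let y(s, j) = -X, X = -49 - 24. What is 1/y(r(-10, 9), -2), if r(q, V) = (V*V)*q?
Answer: 1/73 ≈ 0.013699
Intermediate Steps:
X = -73
r(q, V) = q*V**2 (r(q, V) = V**2*q = q*V**2)
y(s, j) = 73 (y(s, j) = -1*(-73) = 73)
1/y(r(-10, 9), -2) = 1/73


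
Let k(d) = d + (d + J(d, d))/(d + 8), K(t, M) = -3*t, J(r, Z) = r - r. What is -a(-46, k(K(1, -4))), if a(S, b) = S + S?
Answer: 92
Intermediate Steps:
J(r, Z) = 0
k(d) = d + d/(8 + d) (k(d) = d + (d + 0)/(d + 8) = d + d/(8 + d))
a(S, b) = 2*S
-a(-46, k(K(1, -4))) = -2*(-46) = -1*(-92) = 92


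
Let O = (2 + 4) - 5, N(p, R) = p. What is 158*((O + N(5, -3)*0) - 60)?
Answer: -9322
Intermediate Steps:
O = 1 (O = 6 - 5 = 1)
158*((O + N(5, -3)*0) - 60) = 158*((1 + 5*0) - 60) = 158*((1 + 0) - 60) = 158*(1 - 60) = 158*(-59) = -9322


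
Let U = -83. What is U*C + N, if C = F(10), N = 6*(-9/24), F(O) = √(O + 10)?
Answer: -9/4 - 166*√5 ≈ -373.44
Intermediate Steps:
F(O) = √(10 + O)
N = -9/4 (N = 6*(-9*1/24) = 6*(-3/8) = -9/4 ≈ -2.2500)
C = 2*√5 (C = √(10 + 10) = √20 = 2*√5 ≈ 4.4721)
U*C + N = -166*√5 - 9/4 = -9/4 - 166*√5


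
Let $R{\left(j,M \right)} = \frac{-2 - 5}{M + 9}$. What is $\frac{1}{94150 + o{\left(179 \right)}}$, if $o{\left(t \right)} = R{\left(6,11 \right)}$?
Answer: $\frac{20}{1882993} \approx 1.0621 \cdot 10^{-5}$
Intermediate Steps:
$R{\left(j,M \right)} = - \frac{7}{9 + M}$
$o{\left(t \right)} = - \frac{7}{20}$ ($o{\left(t \right)} = - \frac{7}{9 + 11} = - \frac{7}{20}$)
$\frac{1}{94150 + o{\left(179 \right)}} = \frac{1}{94150 - \frac{7}{20}} = \frac{1}{\frac{1882993}{20}} = \frac{20}{1882993}$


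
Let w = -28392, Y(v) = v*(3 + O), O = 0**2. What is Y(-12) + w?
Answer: -28428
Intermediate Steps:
O = 0
Y(v) = 3*v (Y(v) = v*(3 + 0) = v*3 = 3*v)
Y(-12) + w = 3*(-12) - 28392 = -36 - 28392 = -28428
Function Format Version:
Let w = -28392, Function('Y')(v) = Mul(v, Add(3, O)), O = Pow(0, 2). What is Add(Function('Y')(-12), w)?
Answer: -28428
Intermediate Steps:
O = 0
Function('Y')(v) = Mul(3, v) (Function('Y')(v) = Mul(v, Add(3, 0)) = Mul(v, 3) = Mul(3, v))
Add(Function('Y')(-12), w) = Add(Mul(3, -12), -28392) = Add(-36, -28392) = -28428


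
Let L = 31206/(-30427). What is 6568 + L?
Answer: 199813330/30427 ≈ 6567.0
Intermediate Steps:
L = -31206/30427 (L = 31206*(-1/30427) = -31206/30427 ≈ -1.0256)
6568 + L = 6568 - 31206/30427 = 199813330/30427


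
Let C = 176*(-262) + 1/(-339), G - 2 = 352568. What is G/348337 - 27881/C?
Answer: 8803725851413/5445193185553 ≈ 1.6168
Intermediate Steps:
G = 352570 (G = 2 + 352568 = 352570)
C = -15631969/339 (C = -46112 - 1/339 = -15631969/339 ≈ -46112.)
G/348337 - 27881/C = 352570/348337 - 27881/(-15631969/339) = 352570*(1/348337) - 27881*(-339/15631969) = 352570/348337 + 9451659/15631969 = 8803725851413/5445193185553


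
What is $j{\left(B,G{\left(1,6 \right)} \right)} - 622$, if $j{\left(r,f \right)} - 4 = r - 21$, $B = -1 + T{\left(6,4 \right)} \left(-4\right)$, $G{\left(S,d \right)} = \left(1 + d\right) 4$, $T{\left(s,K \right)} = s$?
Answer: $-664$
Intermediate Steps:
$G{\left(S,d \right)} = 4 + 4 d$
$B = -25$ ($B = -1 + 6 \left(-4\right) = -1 - 24 = -25$)
$j{\left(r,f \right)} = -17 + r$ ($j{\left(r,f \right)} = 4 + \left(r - 21\right) = 4 + \left(-21 + r\right) = -17 + r$)
$j{\left(B,G{\left(1,6 \right)} \right)} - 622 = \left(-17 - 25\right) - 622 = -42 - 622 = -664$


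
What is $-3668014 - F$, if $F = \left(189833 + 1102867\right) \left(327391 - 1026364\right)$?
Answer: $903558729086$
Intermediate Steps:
$F = -903562397100$ ($F = 1292700 \left(-698973\right) = -903562397100$)
$-3668014 - F = -3668014 - -903562397100 = -3668014 + 903562397100 = 903558729086$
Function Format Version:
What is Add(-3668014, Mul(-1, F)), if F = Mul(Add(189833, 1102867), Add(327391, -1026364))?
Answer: 903558729086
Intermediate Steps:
F = -903562397100 (F = Mul(1292700, -698973) = -903562397100)
Add(-3668014, Mul(-1, F)) = Add(-3668014, Mul(-1, -903562397100)) = Add(-3668014, 903562397100) = 903558729086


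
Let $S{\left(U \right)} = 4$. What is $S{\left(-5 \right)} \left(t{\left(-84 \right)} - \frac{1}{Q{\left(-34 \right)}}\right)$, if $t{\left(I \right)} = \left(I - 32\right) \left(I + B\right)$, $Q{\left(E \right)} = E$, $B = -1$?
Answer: $\frac{670482}{17} \approx 39440.0$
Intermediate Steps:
$t{\left(I \right)} = \left(-1 + I\right) \left(-32 + I\right)$ ($t{\left(I \right)} = \left(I - 32\right) \left(I - 1\right) = \left(-32 + I\right) \left(-1 + I\right) = \left(-1 + I\right) \left(-32 + I\right)$)
$S{\left(-5 \right)} \left(t{\left(-84 \right)} - \frac{1}{Q{\left(-34 \right)}}\right) = 4 \left(\left(32 + \left(-84\right)^{2} - -2772\right) - \frac{1}{-34}\right) = 4 \left(\left(32 + 7056 + 2772\right) - - \frac{1}{34}\right) = 4 \left(9860 + \frac{1}{34}\right) = 4 \cdot \frac{335241}{34} = \frac{670482}{17}$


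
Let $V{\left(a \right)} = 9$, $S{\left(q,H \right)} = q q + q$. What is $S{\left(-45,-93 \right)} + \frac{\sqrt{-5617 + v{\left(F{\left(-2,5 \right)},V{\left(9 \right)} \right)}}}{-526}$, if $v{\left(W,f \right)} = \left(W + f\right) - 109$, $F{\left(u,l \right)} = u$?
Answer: $1980 - \frac{i \sqrt{5719}}{526} \approx 1980.0 - 0.14377 i$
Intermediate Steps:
$S{\left(q,H \right)} = q + q^{2}$ ($S{\left(q,H \right)} = q^{2} + q = q + q^{2}$)
$v{\left(W,f \right)} = -109 + W + f$
$S{\left(-45,-93 \right)} + \frac{\sqrt{-5617 + v{\left(F{\left(-2,5 \right)},V{\left(9 \right)} \right)}}}{-526} = - 45 \left(1 - 45\right) + \frac{\sqrt{-5617 - 102}}{-526} = \left(-45\right) \left(-44\right) + \sqrt{-5617 - 102} \left(- \frac{1}{526}\right) = 1980 + \sqrt{-5719} \left(- \frac{1}{526}\right) = 1980 + i \sqrt{5719} \left(- \frac{1}{526}\right) = 1980 - \frac{i \sqrt{5719}}{526}$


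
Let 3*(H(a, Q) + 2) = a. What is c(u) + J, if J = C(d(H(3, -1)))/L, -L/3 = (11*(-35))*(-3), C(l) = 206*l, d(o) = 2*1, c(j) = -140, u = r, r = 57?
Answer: -485512/3465 ≈ -140.12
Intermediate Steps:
H(a, Q) = -2 + a/3
u = 57
d(o) = 2
L = -3465 (L = -3*11*(-35)*(-3) = -(-1155)*(-3) = -3*1155 = -3465)
J = -412/3465 (J = (206*2)/(-3465) = 412*(-1/3465) = -412/3465 ≈ -0.11890)
c(u) + J = -140 - 412/3465 = -485512/3465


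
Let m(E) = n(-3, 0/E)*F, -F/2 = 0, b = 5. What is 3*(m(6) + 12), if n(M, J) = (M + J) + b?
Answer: 36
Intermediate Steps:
n(M, J) = 5 + J + M (n(M, J) = (M + J) + 5 = (J + M) + 5 = 5 + J + M)
F = 0 (F = -2*0 = 0)
m(E) = 0 (m(E) = (5 + 0/E - 3)*0 = (5 + 0 - 3)*0 = 2*0 = 0)
3*(m(6) + 12) = 3*(0 + 12) = 3*12 = 36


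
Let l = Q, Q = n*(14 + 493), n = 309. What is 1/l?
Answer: 1/156663 ≈ 6.3831e-6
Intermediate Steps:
Q = 156663 (Q = 309*(14 + 493) = 309*507 = 156663)
l = 156663
1/l = 1/156663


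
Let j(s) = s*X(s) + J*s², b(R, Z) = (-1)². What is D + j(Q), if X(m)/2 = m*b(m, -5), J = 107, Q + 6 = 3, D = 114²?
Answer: 13977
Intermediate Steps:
D = 12996
b(R, Z) = 1
Q = -3 (Q = -6 + 3 = -3)
X(m) = 2*m (X(m) = 2*(m*1) = 2*m)
j(s) = 109*s² (j(s) = s*(2*s) + 107*s² = 2*s² + 107*s² = 109*s²)
D + j(Q) = 12996 + 109*(-3)² = 12996 + 109*9 = 12996 + 981 = 13977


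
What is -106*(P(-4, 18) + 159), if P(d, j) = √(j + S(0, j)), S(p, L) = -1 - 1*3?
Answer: -16854 - 106*√14 ≈ -17251.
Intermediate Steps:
S(p, L) = -4 (S(p, L) = -1 - 3 = -4)
P(d, j) = √(-4 + j) (P(d, j) = √(j - 4) = √(-4 + j))
-106*(P(-4, 18) + 159) = -106*(√(-4 + 18) + 159) = -106*(√14 + 159) = -106*(159 + √14) = -16854 - 106*√14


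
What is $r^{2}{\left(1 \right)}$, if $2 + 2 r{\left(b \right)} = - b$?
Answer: $\frac{9}{4} \approx 2.25$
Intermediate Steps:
$r{\left(b \right)} = -1 - \frac{b}{2}$ ($r{\left(b \right)} = -1 + \frac{\left(-1\right) b}{2} = -1 - \frac{b}{2}$)
$r^{2}{\left(1 \right)} = \left(-1 - \frac{1}{2}\right)^{2} = \left(- \frac{3}{2}\right)^{2} = \frac{9}{4}$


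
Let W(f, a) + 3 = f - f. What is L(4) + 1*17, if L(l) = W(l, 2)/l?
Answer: 65/4 ≈ 16.250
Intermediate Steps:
W(f, a) = -3 (W(f, a) = -3 + (f - f) = -3 + 0 = -3)
L(l) = -3/l
L(4) + 1*17 = -3/4 + 1*17 = -3*¼ + 17 = -¾ + 17 = 65/4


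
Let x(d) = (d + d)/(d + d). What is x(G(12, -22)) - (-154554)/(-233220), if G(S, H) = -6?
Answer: 13111/38870 ≈ 0.33730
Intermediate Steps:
x(d) = 1 (x(d) = (2*d)/((2*d)) = (2*d)*(1/(2*d)) = 1)
x(G(12, -22)) - (-154554)/(-233220) = 1 - (-154554)/(-233220) = 1 - (-154554)*(-1)/233220 = 1 - 1*25759/38870 = 1 - 25759/38870 = 13111/38870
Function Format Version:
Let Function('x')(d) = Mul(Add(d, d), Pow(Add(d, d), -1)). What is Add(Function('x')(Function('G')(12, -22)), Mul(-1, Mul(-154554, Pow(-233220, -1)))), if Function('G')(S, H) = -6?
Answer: Rational(13111, 38870) ≈ 0.33730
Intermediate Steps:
Function('x')(d) = 1 (Function('x')(d) = Mul(Mul(2, d), Pow(Mul(2, d), -1)) = Mul(Mul(2, d), Mul(Rational(1, 2), Pow(d, -1))) = 1)
Add(Function('x')(Function('G')(12, -22)), Mul(-1, Mul(-154554, Pow(-233220, -1)))) = Add(1, Mul(-1, Mul(-154554, Pow(-233220, -1)))) = Add(1, Mul(-1, Mul(-154554, Rational(-1, 233220)))) = Add(1, Mul(-1, Rational(25759, 38870))) = Add(1, Rational(-25759, 38870)) = Rational(13111, 38870)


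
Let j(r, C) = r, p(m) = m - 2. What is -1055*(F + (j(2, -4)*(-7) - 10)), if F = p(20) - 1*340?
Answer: 365030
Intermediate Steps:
p(m) = -2 + m
F = -322 (F = (-2 + 20) - 1*340 = 18 - 340 = -322)
-1055*(F + (j(2, -4)*(-7) - 10)) = -1055*(-322 + (2*(-7) - 10)) = -1055*(-322 + (-14 - 10)) = -1055*(-322 - 24) = -1055*(-346) = 365030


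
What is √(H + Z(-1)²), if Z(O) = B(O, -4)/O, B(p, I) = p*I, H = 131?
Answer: 7*√3 ≈ 12.124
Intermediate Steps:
B(p, I) = I*p
Z(O) = -4 (Z(O) = (-4*O)/O = -4)
√(H + Z(-1)²) = √(131 + (-4)²) = √(131 + 16) = √147 = 7*√3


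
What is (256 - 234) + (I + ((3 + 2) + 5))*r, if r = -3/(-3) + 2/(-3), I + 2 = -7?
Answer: 67/3 ≈ 22.333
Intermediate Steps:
I = -9 (I = -2 - 7 = -9)
r = ⅓ (r = -3*(-⅓) + 2*(-⅓) = 1 - ⅔ = ⅓ ≈ 0.33333)
(256 - 234) + (I + ((3 + 2) + 5))*r = (256 - 234) + (-9 + ((3 + 2) + 5))*(⅓) = 22 + (-9 + (5 + 5))*(⅓) = 22 + (-9 + 10)*(⅓) = 22 + 1*(⅓) = 22 + ⅓ = 67/3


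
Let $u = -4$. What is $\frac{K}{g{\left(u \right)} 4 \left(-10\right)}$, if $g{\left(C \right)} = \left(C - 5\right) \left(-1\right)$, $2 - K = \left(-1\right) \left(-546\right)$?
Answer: $\frac{68}{45} \approx 1.5111$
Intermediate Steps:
$K = -544$ ($K = 2 - \left(-1\right) \left(-546\right) = 2 - 546 = -544$)
$g{\left(C \right)} = 5 - C$ ($g{\left(C \right)} = \left(-5 + C\right) \left(-1\right) = 5 - C$)
$\frac{K}{g{\left(u \right)} 4 \left(-10\right)} = - \frac{544}{\left(5 - -4\right) 4 \left(-10\right)} = - \frac{544}{\left(5 + 4\right) 4 \left(-10\right)} = - \frac{544}{9 \cdot 4 \left(-10\right)} = - \frac{544}{36 \left(-10\right)} = - \frac{544}{-360} = \left(-544\right) \left(- \frac{1}{360}\right) = \frac{68}{45}$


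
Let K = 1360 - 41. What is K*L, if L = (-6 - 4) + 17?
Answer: 9233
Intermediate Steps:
K = 1319
L = 7 (L = -10 + 17 = 7)
K*L = 1319*7 = 9233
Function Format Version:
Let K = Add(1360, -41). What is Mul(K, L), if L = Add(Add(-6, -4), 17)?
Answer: 9233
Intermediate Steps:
K = 1319
L = 7 (L = Add(-10, 17) = 7)
Mul(K, L) = Mul(1319, 7) = 9233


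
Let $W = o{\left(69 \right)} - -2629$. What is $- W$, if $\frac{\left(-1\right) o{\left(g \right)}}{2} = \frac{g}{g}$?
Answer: $-2627$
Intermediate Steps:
$o{\left(g \right)} = -2$ ($o{\left(g \right)} = - 2 \frac{g}{g} = \left(-2\right) 1 = -2$)
$W = 2627$ ($W = -2 - -2629 = -2 + 2629 = 2627$)
$- W = \left(-1\right) 2627 = -2627$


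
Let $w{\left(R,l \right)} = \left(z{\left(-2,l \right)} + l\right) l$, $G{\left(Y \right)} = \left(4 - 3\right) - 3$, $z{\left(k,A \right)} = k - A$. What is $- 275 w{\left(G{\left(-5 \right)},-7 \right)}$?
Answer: $-3850$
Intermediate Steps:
$G{\left(Y \right)} = -2$ ($G{\left(Y \right)} = 1 - 3 = -2$)
$w{\left(R,l \right)} = - 2 l$ ($w{\left(R,l \right)} = \left(\left(-2 - l\right) + l\right) l = - 2 l$)
$- 275 w{\left(G{\left(-5 \right)},-7 \right)} = - 275 \left(\left(-2\right) \left(-7\right)\right) = \left(-275\right) 14 = -3850$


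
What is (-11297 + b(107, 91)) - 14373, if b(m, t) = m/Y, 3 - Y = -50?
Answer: -1360403/53 ≈ -25668.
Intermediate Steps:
Y = 53 (Y = 3 - 1*(-50) = 3 + 50 = 53)
b(m, t) = m/53
(-11297 + b(107, 91)) - 14373 = (-11297 + (1/53)*107) - 14373 = (-11297 + 107/53) - 14373 = -598634/53 - 14373 = -1360403/53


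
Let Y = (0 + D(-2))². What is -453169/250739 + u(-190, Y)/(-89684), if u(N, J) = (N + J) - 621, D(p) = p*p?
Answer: -40442671091/22487276476 ≈ -1.7985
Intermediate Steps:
D(p) = p²
Y = 16 (Y = (0 + (-2)²)² = (0 + 4)² = 4² = 16)
u(N, J) = -621 + J + N (u(N, J) = (J + N) - 621 = -621 + J + N)
-453169/250739 + u(-190, Y)/(-89684) = -453169/250739 + (-621 + 16 - 190)/(-89684) = -453169*1/250739 - 795*(-1/89684) = -453169/250739 + 795/89684 = -40442671091/22487276476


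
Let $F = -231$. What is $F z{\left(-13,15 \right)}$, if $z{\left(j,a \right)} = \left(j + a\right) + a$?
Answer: $-3927$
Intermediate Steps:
$z{\left(j,a \right)} = j + 2 a$ ($z{\left(j,a \right)} = \left(a + j\right) + a = j + 2 a$)
$F z{\left(-13,15 \right)} = - 231 \left(-13 + 2 \cdot 15\right) = - 231 \left(-13 + 30\right) = \left(-231\right) 17 = -3927$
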